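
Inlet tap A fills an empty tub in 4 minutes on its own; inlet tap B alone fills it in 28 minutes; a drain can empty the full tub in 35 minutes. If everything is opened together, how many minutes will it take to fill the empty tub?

35/9 minutes

Net rate = 1/4 + 1/28 − 1/35 = (35 + 5 − 4)/140 = 36/140 = 9/35 per minute.
Filling time = 1 ÷ (9/35) = 35/9 minutes.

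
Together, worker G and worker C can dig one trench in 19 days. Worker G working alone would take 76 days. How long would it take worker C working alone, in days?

Combined rate is 1/19 per day.
Known contribution: 1/76 per day.
So worker C's rate is 1/19 − 1/76 = 3/76, meaning 76/3 days alone.

76/3 days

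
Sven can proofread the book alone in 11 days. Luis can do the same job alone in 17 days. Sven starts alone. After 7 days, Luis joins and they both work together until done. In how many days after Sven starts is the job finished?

66/7 days

In the first 7 days Sven alone does 7/11 of the job, leaving 4/11.
Once everyone is working, combined rate: 1/11 + 1/17 = (17 + 11)/187 = 28/187 per day.
Remaining 4/11 at 28/187 per day takes 17/7 days.
Total from the start = 7 + 17/7 = 66/7 days.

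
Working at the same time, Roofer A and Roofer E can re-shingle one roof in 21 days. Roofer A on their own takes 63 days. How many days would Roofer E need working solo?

63/2 days

Combined rate is 1/21 per day.
Known contribution: 1/63 per day.
So Roofer E's rate is 1/21 − 1/63 = 2/63, meaning 63/2 days alone.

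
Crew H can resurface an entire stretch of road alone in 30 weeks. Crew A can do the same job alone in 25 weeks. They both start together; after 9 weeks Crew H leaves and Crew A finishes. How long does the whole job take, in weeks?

35/2 weeks

In the first 9 weeks the combined rate is 11/150, so 33/50 of the job is done, leaving 17/50.
After Crew H leaves the rate is 1/25 per week; the remaining 17/50 takes 17/2 weeks.
Total = 9 + 17/2 = 35/2 weeks.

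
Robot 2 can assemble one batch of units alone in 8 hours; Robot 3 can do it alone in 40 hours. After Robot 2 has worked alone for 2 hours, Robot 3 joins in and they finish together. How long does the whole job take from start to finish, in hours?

7 hours

In 2 hours Robot 2 does 2/8 = 1/4 of the job, leaving 3/4.
Robot 2 and Robot 3 together work at 3/20 per hour, so finishing takes 3/4 ÷ 3/20 = 5 hours.
Total time = 2 + 5 = 7 hours.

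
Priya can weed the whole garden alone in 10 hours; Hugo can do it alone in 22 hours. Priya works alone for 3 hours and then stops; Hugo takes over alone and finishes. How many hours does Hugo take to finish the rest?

77/5 hours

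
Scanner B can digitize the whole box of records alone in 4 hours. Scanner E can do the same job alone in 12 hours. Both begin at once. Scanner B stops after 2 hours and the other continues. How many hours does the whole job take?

6 hours

In the first 2 hours the combined rate is 1/3, so 2/3 of the job is done, leaving 1/3.
After scanner B leaves the rate is 1/12 per hour; the remaining 1/3 takes 4 hours.
Total = 2 + 4 = 6 hours.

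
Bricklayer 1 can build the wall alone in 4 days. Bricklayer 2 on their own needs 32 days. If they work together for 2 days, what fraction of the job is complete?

Combined rate: 1/4 + 1/32 = (8 + 1)/32 = 9/32 per day.
In 2 days they complete 2·9/32 = 9/16 of the job.

9/16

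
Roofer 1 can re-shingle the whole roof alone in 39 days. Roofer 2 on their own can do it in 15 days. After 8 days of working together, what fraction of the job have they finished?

Combined rate: 1/39 + 1/15 = (5 + 13)/195 = 18/195 = 6/65 per day.
In 8 days they complete 8·6/65 = 48/65 of the job.

48/65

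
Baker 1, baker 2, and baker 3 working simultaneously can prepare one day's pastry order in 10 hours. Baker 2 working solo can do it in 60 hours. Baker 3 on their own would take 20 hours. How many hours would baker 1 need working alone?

Combined rate is 1/10 per hour.
Known contribution: 1/60 + 1/20 = (1 + 3)/60 = 4/60 = 1/15 per hour.
So baker 1's rate is 1/10 − 1/15 = 1/30, meaning 30 hours alone.

30 hours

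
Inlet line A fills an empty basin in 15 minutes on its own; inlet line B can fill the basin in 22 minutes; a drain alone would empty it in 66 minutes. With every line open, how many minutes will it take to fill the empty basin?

165/16 minutes

Net rate = 1/15 + 1/22 − 1/66 = (22 + 15 − 5)/330 = 32/330 = 16/165 per minute.
Filling time = 1 ÷ (16/165) = 165/16 minutes.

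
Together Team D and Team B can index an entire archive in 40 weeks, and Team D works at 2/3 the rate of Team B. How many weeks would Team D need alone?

100 weeks

Let Team B's rate be r; then Team D's rate is (2/3)r, so together (2/3 + 1)r = (5/3)r = 1/40.
Thus r = 3/200 per week.
Team B alone: 200/3 weeks; Team D alone: 100 weeks.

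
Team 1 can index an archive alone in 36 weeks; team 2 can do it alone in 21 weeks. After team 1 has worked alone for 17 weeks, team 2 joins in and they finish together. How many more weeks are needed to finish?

7 weeks

In 17 weeks team 1 does 17/36 of the job, leaving 19/36.
Team 1 and team 2 together work at 19/252 per week, so finishing takes 19/36 ÷ 19/252 = 7 weeks.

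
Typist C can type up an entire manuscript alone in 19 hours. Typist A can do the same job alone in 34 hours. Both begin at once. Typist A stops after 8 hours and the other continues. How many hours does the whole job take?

In the first 8 hours the combined rate is 53/646, so 212/323 of the job is done, leaving 111/323.
After Typist A leaves the rate is 1/19 per hour; the remaining 111/323 takes 111/17 hours.
Total = 8 + 111/17 = 247/17 hours.

247/17 hours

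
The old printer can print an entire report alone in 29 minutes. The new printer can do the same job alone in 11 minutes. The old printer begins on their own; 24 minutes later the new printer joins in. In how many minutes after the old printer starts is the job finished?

203/8 minutes

In the first 24 minutes the old printer alone does 24/29 of the job, leaving 5/29.
Once everyone is working, combined rate: 1/29 + 1/11 = (11 + 29)/319 = 40/319 per minute.
Remaining 5/29 at 40/319 per minute takes 11/8 minutes.
Total from the start = 24 + 11/8 = 203/8 minutes.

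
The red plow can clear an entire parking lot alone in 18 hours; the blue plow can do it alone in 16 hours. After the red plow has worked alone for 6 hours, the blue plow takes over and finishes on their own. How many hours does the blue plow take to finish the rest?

32/3 hours

In 6 hours the red plow does 6/18 = 1/3 of the job, leaving 2/3.
The blue plow works at 1/16 per hour, so finishing takes 2/3 ÷ 1/16 = 32/3 hours.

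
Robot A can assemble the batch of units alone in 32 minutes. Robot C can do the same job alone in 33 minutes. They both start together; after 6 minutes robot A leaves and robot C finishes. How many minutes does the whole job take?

429/16 minutes

In the first 6 minutes the combined rate is 65/1056, so 65/176 of the job is done, leaving 111/176.
After robot A leaves the rate is 1/33 per minute; the remaining 111/176 takes 333/16 minutes.
Total = 6 + 333/16 = 429/16 minutes.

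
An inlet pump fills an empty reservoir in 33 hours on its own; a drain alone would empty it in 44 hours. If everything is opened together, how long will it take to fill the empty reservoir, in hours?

Net rate = 1/33 − 1/44 = (4 − 3)/132 = 1/132 per hour.
Filling time = 1 ÷ (1/132) = 132 hours.

132 hours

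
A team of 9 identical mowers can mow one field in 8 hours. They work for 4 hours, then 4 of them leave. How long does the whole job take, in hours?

56/5 hours

One mower does 1/72 of the job per hour.
After 4 hours with 9 mowers, 1/2 is done (1/2 left).
With 5 mowers the rate is 5/72, so the rest takes 1/2 ÷ 5/72 = 36/5 hours.
Total = 4 + 36/5 = 56/5 hours.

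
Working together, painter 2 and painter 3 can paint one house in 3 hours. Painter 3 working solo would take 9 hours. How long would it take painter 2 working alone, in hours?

Combined rate is 1/3 per hour.
Known contribution: 1/9 per hour.
So painter 2's rate is 1/3 − 1/9 = 2/9, meaning 9/2 hours alone.

9/2 hours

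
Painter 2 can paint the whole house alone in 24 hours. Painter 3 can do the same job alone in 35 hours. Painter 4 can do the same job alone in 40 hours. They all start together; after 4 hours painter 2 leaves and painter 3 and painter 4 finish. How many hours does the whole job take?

140/9 hours

In the first 4 hours the combined rate is 2/21, so 8/21 of the job is done, leaving 13/21.
After painter 2 leaves the rate is 3/56 per hour; the remaining 13/21 takes 104/9 hours.
Total = 4 + 104/9 = 140/9 hours.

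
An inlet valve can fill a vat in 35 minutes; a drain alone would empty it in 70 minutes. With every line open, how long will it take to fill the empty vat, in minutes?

Net rate = 1/35 − 1/70 = (2 − 1)/70 = 1/70 per minute.
Filling time = 1 ÷ (1/70) = 70 minutes.

70 minutes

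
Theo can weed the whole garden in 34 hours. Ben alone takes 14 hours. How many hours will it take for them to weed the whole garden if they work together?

119/12 hours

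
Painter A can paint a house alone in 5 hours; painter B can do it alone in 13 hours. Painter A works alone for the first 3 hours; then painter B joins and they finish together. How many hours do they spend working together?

In 3 hours painter A does 3/5 of the job, leaving 2/5.
Painter A and painter B together work at 18/65 per hour, so finishing takes 2/5 ÷ 18/65 = 13/9 hours.

13/9 hours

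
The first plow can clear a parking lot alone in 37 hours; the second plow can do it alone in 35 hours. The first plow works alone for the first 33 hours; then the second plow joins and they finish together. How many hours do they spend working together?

35/18 hours

In 33 hours the first plow does 33/37 of the job, leaving 4/37.
The first plow and the second plow together work at 72/1295 per hour, so finishing takes 4/37 ÷ 72/1295 = 35/18 hours.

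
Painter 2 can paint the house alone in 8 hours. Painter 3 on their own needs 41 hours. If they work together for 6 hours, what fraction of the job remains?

17/164

Combined rate: 1/8 + 1/41 = (41 + 8)/328 = 49/328 per hour.
In 6 hours they complete 6·49/328 = 147/164 of the job.
So 17/164 remains.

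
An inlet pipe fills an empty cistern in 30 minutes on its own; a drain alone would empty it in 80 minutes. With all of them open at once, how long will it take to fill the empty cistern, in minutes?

48 minutes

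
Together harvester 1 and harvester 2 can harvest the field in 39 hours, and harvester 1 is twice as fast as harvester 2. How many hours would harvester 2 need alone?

117 hours

Let harvester 2's rate be r; then harvester 1's rate is 2r, so together (2 + 1)r = 3r = 1/39.
Thus r = 1/117 per hour.
Harvester 2 alone: 117 hours; harvester 1 alone: 117/2 hours.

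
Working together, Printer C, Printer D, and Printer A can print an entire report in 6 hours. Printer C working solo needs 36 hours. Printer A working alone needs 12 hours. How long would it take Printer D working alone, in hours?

Combined rate is 1/6 per hour.
Known contribution: 1/36 + 1/12 = (1 + 3)/36 = 4/36 = 1/9 per hour.
So Printer D's rate is 1/6 − 1/9 = 1/18, meaning 18 hours alone.

18 hours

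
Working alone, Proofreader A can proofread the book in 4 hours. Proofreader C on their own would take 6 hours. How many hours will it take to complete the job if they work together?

12/5 hours

Combined rate: 1/4 + 1/6 = (3 + 2)/12 = 5/12 per hour.
Time = 1 ÷ (5/12) = 12/5 hours.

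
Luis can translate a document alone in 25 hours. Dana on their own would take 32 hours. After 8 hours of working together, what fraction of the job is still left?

43/100

Combined rate: 1/25 + 1/32 = (32 + 25)/800 = 57/800 per hour.
In 8 hours they complete 8·57/800 = 57/100 of the job.
So 43/100 remains.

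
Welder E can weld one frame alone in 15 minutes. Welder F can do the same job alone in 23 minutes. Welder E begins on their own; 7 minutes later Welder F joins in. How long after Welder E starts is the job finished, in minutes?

225/19 minutes

In the first 7 minutes Welder E alone does 7/15 of the job, leaving 8/15.
Once everyone is working, combined rate: 1/15 + 1/23 = (23 + 15)/345 = 38/345 per minute.
Remaining 8/15 at 38/345 per minute takes 92/19 minutes.
Total from the start = 7 + 92/19 = 225/19 minutes.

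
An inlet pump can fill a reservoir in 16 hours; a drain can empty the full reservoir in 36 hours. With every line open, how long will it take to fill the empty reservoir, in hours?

144/5 hours

Net rate = 1/16 − 1/36 = (9 − 4)/144 = 5/144 per hour.
Filling time = 1 ÷ (5/144) = 144/5 hours.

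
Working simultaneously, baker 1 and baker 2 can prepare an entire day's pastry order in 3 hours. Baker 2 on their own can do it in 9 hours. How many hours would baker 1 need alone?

Combined rate is 1/3 per hour.
Known contribution: 1/9 per hour.
So baker 1's rate is 1/3 − 1/9 = 2/9, meaning 9/2 hours alone.

9/2 hours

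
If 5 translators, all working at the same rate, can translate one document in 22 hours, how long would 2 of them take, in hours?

55 hours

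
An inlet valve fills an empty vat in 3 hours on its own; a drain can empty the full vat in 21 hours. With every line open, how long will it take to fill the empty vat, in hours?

Net rate = 1/3 − 1/21 = (7 − 1)/21 = 6/21 = 2/7 per hour.
Filling time = 1 ÷ (2/7) = 7/2 hours.

7/2 hours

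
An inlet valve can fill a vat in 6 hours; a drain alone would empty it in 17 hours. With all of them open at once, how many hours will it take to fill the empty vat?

102/11 hours

Net rate = 1/6 − 1/17 = (17 − 6)/102 = 11/102 per hour.
Filling time = 1 ÷ (11/102) = 102/11 hours.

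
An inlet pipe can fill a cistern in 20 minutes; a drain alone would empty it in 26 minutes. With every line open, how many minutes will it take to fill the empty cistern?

Net rate = 1/20 − 1/26 = (13 − 10)/260 = 3/260 per minute.
Filling time = 1 ÷ (3/260) = 260/3 minutes.

260/3 minutes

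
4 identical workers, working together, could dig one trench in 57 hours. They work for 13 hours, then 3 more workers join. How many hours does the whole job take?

One worker does 1/228 of the job per hour.
After 13 hours with 4 workers, 13/57 is done (44/57 left).
With 7 workers the rate is 7/228, so the rest takes 44/57 ÷ 7/228 = 176/7 hours.
Total = 13 + 176/7 = 267/7 hours.

267/7 hours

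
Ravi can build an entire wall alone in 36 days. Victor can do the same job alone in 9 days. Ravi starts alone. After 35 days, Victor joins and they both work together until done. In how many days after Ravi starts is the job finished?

In the first 35 days Ravi alone does 35/36 of the job, leaving 1/36.
Once everyone is working, combined rate: 1/36 + 1/9 = (1 + 4)/36 = 5/36 per day.
Remaining 1/36 at 5/36 per day takes 1/5 days.
Total from the start = 35 + 1/5 = 176/5 days.

176/5 days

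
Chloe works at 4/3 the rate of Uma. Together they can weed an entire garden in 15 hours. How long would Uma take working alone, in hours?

35 hours

Let Uma's rate be r; then Chloe's rate is (4/3)r, so together (4/3 + 1)r = (7/3)r = 1/15.
Thus r = 1/35 per hour.
Uma alone: 35 hours; Chloe alone: 105/4 hours.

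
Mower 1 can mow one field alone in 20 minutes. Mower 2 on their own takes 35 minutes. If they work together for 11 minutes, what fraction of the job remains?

19/140

Combined rate: 1/20 + 1/35 = (7 + 4)/140 = 11/140 per minute.
In 11 minutes they complete 11·11/140 = 121/140 of the job.
So 19/140 remains.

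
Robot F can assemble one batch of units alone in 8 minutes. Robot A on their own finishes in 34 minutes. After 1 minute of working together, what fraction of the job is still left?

Combined rate: 1/8 + 1/34 = (17 + 4)/136 = 21/136 per minute.
In 1 minute they complete 1·21/136 = 21/136 of the job.
So 115/136 remains.

115/136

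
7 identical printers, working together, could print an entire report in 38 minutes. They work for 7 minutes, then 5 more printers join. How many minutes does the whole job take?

One printer does 1/266 of the job per minute.
After 7 minutes with 7 printers, 7/38 is done (31/38 left).
With 12 printers the rate is 12/266 = 6/133, so the rest takes 31/38 ÷ 6/133 = 217/12 minutes.
Total = 7 + 217/12 = 301/12 minutes.

301/12 minutes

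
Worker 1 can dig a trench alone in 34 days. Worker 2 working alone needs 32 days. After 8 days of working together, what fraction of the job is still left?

35/68

Combined rate: 1/34 + 1/32 = (16 + 17)/544 = 33/544 per day.
In 8 days they complete 8·33/544 = 33/68 of the job.
So 35/68 remains.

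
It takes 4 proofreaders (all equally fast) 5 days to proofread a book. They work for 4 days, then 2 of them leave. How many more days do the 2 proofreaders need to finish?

2 days

One proofreader does 1/20 of the job per day.
After 4 days with 4 proofreaders, 4/5 is done (1/5 left).
With 2 proofreaders the rate is 2/20 = 1/10, so the rest takes 1/5 ÷ 1/10 = 2 days.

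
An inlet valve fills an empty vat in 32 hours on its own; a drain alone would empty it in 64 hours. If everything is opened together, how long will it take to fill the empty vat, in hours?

Net rate = 1/32 − 1/64 = (2 − 1)/64 = 1/64 per hour.
Filling time = 1 ÷ (1/64) = 64 hours.

64 hours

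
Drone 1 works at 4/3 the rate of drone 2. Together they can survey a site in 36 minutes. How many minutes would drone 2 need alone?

84 minutes

Let drone 2's rate be r; then drone 1's rate is (4/3)r, so together (4/3 + 1)r = (7/3)r = 1/36.
Thus r = 1/84 per minute.
Drone 2 alone: 84 minutes; drone 1 alone: 63 minutes.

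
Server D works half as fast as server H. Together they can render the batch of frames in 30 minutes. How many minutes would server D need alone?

90 minutes

Let server H's rate be r; then server D's rate is (1/2)r, so together (1/2 + 1)r = (3/2)r = 1/30.
Thus r = 1/45 per minute.
Server H alone: 45 minutes; server D alone: 90 minutes.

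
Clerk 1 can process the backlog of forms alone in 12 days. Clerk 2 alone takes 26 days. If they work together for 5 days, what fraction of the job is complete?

Combined rate: 1/12 + 1/26 = (13 + 6)/156 = 19/156 per day.
In 5 days they complete 5·19/156 = 95/156 of the job.

95/156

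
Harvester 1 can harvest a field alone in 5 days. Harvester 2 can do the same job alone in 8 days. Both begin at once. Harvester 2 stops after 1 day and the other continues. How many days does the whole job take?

35/8 days

In the first 1 day the combined rate is 13/40, so 13/40 of the job is done, leaving 27/40.
After Harvester 2 leaves the rate is 1/5 per day; the remaining 27/40 takes 27/8 days.
Total = 1 + 27/8 = 35/8 days.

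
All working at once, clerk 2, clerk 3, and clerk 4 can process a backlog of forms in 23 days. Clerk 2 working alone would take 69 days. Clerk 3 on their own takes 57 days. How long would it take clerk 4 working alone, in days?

437/5 days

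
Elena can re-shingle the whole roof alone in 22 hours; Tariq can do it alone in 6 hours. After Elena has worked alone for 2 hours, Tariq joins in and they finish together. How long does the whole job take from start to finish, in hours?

In 2 hours Elena does 2/22 = 1/11 of the job, leaving 10/11.
Elena and Tariq together work at 7/33 per hour, so finishing takes 10/11 ÷ 7/33 = 30/7 hours.
Total time = 2 + 30/7 = 44/7 hours.

44/7 hours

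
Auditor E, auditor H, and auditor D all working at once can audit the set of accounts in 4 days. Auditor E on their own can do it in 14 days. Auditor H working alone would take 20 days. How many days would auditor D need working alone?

Combined rate is 1/4 per day.
Known contribution: 1/14 + 1/20 = (10 + 7)/140 = 17/140 per day.
So auditor D's rate is 1/4 − 17/140 = 9/70, meaning 70/9 days alone.

70/9 days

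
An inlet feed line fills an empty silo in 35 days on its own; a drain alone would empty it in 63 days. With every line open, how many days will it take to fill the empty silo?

315/4 days

Net rate = 1/35 − 1/63 = (9 − 5)/315 = 4/315 per day.
Filling time = 1 ÷ (4/315) = 315/4 days.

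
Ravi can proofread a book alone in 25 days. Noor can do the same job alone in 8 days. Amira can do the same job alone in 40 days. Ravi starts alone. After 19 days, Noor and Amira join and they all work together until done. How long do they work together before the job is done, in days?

In the first 19 days Ravi alone does 19/25 of the job, leaving 6/25.
Once everyone is working, combined rate: 1/25 + 1/8 + 1/40 = (8 + 25 + 5)/200 = 38/200 = 19/100 per day.
Remaining 6/25 at 19/100 per day takes 24/19 days.

24/19 days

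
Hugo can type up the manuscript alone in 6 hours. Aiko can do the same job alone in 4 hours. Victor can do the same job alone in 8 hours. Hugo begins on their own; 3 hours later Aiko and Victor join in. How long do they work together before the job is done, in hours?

12/13 hours

In the first 3 hours Hugo alone does 3/6 = 1/2 of the job, leaving 1/2.
Once everyone is working, combined rate: 1/6 + 1/4 + 1/8 = (4 + 6 + 3)/24 = 13/24 per hour.
Remaining 1/2 at 13/24 per hour takes 12/13 hours.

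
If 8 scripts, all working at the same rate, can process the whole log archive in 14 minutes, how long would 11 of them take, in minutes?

112/11 minutes

Total work is 8·14 = 112 script-minutes.
With 11 scripts: 112/11 minutes.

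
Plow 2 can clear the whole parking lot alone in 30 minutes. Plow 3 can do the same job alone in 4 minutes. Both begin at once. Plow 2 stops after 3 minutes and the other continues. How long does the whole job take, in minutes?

In the first 3 minutes the combined rate is 17/60, so 17/20 of the job is done, leaving 3/20.
After Plow 2 leaves the rate is 1/4 per minute; the remaining 3/20 takes 3/5 minutes.
Total = 3 + 3/5 = 18/5 minutes.

18/5 minutes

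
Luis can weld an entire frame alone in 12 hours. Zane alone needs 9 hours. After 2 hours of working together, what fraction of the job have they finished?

Combined rate: 1/12 + 1/9 = (3 + 4)/36 = 7/36 per hour.
In 2 hours they complete 2·7/36 = 7/18 of the job.

7/18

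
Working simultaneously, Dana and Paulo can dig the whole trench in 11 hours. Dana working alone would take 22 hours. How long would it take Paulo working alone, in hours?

22 hours

Combined rate is 1/11 per hour.
Known contribution: 1/22 per hour.
So Paulo's rate is 1/11 − 1/22 = 1/22, meaning 22 hours alone.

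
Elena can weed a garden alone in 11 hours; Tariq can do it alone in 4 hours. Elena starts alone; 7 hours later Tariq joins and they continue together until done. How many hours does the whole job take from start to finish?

In 7 hours Elena does 7/11 of the job, leaving 4/11.
Elena and Tariq together work at 15/44 per hour, so finishing takes 4/11 ÷ 15/44 = 16/15 hours.
Total time = 7 + 16/15 = 121/15 hours.

121/15 hours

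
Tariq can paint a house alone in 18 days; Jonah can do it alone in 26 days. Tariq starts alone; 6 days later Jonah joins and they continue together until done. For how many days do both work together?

In 6 days Tariq does 6/18 = 1/3 of the job, leaving 2/3.
Tariq and Jonah together work at 11/117 per day, so finishing takes 2/3 ÷ 11/117 = 78/11 days.

78/11 days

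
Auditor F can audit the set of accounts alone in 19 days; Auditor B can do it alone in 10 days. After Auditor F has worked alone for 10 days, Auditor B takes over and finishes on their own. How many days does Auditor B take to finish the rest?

90/19 days

In 10 days Auditor F does 10/19 of the job, leaving 9/19.
Auditor B works at 1/10 per day, so finishing takes 9/19 ÷ 1/10 = 90/19 days.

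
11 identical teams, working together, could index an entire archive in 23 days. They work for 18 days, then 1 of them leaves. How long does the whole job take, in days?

47/2 days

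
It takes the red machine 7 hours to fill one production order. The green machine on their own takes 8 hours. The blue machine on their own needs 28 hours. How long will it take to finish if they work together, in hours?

Combined rate: 1/7 + 1/8 + 1/28 = (8 + 7 + 2)/56 = 17/56 per hour.
Time = 1 ÷ (17/56) = 56/17 hours.

56/17 hours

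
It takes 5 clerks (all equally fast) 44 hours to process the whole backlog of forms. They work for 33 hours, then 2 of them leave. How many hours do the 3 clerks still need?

55/3 hours

One clerk does 1/220 of the job per hour.
After 33 hours with 5 clerks, 3/4 is done (1/4 left).
With 3 clerks the rate is 3/220, so the rest takes 1/4 ÷ 3/220 = 55/3 hours.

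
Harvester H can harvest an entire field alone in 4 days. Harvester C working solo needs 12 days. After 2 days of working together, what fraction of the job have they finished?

Combined rate: 1/4 + 1/12 = (3 + 1)/12 = 4/12 = 1/3 per day.
In 2 days they complete 2·1/3 = 2/3 of the job.

2/3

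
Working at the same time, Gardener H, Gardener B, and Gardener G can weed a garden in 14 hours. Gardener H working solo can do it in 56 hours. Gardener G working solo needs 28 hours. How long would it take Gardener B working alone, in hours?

56 hours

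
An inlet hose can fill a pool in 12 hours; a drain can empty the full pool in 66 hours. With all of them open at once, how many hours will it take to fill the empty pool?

44/3 hours

Net rate = 1/12 − 1/66 = (11 − 2)/132 = 9/132 = 3/44 per hour.
Filling time = 1 ÷ (3/44) = 44/3 hours.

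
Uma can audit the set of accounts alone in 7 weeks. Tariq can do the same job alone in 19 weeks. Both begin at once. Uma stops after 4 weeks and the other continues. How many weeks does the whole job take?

In the first 4 weeks the combined rate is 26/133, so 104/133 of the job is done, leaving 29/133.
After Uma leaves the rate is 1/19 per week; the remaining 29/133 takes 29/7 weeks.
Total = 4 + 29/7 = 57/7 weeks.

57/7 weeks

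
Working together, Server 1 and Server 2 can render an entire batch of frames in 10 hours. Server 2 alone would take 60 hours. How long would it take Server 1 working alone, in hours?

12 hours

Combined rate is 1/10 per hour.
Known contribution: 1/60 per hour.
So Server 1's rate is 1/10 − 1/60 = 1/12, meaning 12 hours alone.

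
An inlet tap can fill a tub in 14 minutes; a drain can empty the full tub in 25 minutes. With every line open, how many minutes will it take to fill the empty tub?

Net rate = 1/14 − 1/25 = (25 − 14)/350 = 11/350 per minute.
Filling time = 1 ÷ (11/350) = 350/11 minutes.

350/11 minutes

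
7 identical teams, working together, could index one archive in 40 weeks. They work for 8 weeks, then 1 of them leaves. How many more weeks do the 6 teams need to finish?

One team does 1/280 of the job per week.
After 8 weeks with 7 teams, 1/5 is done (4/5 left).
With 6 teams the rate is 6/280 = 3/140, so the rest takes 4/5 ÷ 3/140 = 112/3 weeks.

112/3 weeks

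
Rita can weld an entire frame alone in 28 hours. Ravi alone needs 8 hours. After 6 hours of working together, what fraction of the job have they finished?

27/28

Combined rate: 1/28 + 1/8 = (2 + 7)/56 = 9/56 per hour.
In 6 hours they complete 6·9/56 = 27/28 of the job.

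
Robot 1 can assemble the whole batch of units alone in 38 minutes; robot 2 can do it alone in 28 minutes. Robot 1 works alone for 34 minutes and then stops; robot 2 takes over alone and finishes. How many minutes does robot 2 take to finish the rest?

56/19 minutes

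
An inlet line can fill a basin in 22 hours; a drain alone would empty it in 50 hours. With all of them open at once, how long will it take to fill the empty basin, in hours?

275/7 hours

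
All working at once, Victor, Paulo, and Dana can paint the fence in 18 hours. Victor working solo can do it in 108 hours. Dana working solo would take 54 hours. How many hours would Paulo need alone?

Combined rate is 1/18 per hour.
Known contribution: 1/108 + 1/54 = (1 + 2)/108 = 3/108 = 1/36 per hour.
So Paulo's rate is 1/18 − 1/36 = 1/36, meaning 36 hours alone.

36 hours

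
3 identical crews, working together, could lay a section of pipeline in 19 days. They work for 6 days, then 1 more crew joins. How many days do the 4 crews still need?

One crew does 1/57 of the job per day.
After 6 days with 3 crews, 6/19 is done (13/19 left).
With 4 crews the rate is 4/57, so the rest takes 13/19 ÷ 4/57 = 39/4 days.

39/4 days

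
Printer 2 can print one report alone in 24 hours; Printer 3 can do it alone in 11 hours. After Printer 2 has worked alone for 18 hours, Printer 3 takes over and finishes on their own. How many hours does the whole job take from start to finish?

83/4 hours

In 18 hours Printer 2 does 18/24 = 3/4 of the job, leaving 1/4.
Printer 3 works at 1/11 per hour, so finishing takes 1/4 ÷ 1/11 = 11/4 hours.
Total time = 18 + 11/4 = 83/4 hours.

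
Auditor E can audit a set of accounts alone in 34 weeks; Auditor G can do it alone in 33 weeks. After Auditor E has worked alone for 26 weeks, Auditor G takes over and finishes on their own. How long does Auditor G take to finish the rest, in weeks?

132/17 weeks

In 26 weeks Auditor E does 26/34 = 13/17 of the job, leaving 4/17.
Auditor G works at 1/33 per week, so finishing takes 4/17 ÷ 1/33 = 132/17 weeks.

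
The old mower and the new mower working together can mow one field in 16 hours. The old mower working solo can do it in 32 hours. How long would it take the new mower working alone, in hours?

Combined rate is 1/16 per hour.
Known contribution: 1/32 per hour.
So the new mower's rate is 1/16 − 1/32 = 1/32, meaning 32 hours alone.

32 hours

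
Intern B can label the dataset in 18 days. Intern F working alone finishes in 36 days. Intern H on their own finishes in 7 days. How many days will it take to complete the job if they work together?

Combined rate: 1/18 + 1/36 + 1/7 = (14 + 7 + 36)/252 = 57/252 = 19/84 per day.
Time = 1 ÷ (19/84) = 84/19 days.

84/19 days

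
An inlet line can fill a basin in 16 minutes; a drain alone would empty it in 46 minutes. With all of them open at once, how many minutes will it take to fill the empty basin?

368/15 minutes

Net rate = 1/16 − 1/46 = (23 − 8)/368 = 15/368 per minute.
Filling time = 1 ÷ (15/368) = 368/15 minutes.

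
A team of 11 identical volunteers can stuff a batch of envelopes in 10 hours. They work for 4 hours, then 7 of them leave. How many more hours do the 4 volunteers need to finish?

One volunteer does 1/110 of the job per hour.
After 4 hours with 11 volunteers, 2/5 is done (3/5 left).
With 4 volunteers the rate is 4/110 = 2/55, so the rest takes 3/5 ÷ 2/55 = 33/2 hours.

33/2 hours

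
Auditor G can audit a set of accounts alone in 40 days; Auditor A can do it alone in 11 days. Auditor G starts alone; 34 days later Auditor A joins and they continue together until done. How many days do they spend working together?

In 34 days Auditor G does 34/40 = 17/20 of the job, leaving 3/20.
Auditor G and Auditor A together work at 51/440 per day, so finishing takes 3/20 ÷ 51/440 = 22/17 days.

22/17 days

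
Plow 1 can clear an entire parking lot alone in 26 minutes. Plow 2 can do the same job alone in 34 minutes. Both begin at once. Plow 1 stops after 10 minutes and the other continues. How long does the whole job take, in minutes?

272/13 minutes

In the first 10 minutes the combined rate is 15/221, so 150/221 of the job is done, leaving 71/221.
After plow 1 leaves the rate is 1/34 per minute; the remaining 71/221 takes 142/13 minutes.
Total = 10 + 142/13 = 272/13 minutes.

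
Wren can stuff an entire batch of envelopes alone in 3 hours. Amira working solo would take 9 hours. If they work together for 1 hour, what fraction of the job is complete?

4/9

Combined rate: 1/3 + 1/9 = (3 + 1)/9 = 4/9 per hour.
In 1 hour they complete 1·4/9 = 4/9 of the job.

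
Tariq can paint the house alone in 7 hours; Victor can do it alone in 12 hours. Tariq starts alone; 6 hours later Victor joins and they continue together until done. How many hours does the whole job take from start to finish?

126/19 hours

In 6 hours Tariq does 6/7 of the job, leaving 1/7.
Tariq and Victor together work at 19/84 per hour, so finishing takes 1/7 ÷ 19/84 = 12/19 hours.
Total time = 6 + 12/19 = 126/19 hours.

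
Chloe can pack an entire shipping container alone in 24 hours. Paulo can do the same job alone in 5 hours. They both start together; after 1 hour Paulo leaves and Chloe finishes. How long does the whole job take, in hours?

96/5 hours

In the first 1 hour the combined rate is 29/120, so 29/120 of the job is done, leaving 91/120.
After Paulo leaves the rate is 1/24 per hour; the remaining 91/120 takes 91/5 hours.
Total = 1 + 91/5 = 96/5 hours.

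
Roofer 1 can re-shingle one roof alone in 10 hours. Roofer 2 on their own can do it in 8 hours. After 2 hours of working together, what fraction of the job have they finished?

Combined rate: 1/10 + 1/8 = (4 + 5)/40 = 9/40 per hour.
In 2 hours they complete 2·9/40 = 9/20 of the job.

9/20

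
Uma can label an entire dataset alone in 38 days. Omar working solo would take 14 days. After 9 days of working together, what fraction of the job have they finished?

117/133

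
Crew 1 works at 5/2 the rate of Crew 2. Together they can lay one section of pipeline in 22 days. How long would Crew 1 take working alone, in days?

154/5 days

Let Crew 2's rate be r; then Crew 1's rate is (5/2)r, so together (5/2 + 1)r = (7/2)r = 1/22.
Thus r = 1/77 per day.
Crew 2 alone: 77 days; Crew 1 alone: 154/5 days.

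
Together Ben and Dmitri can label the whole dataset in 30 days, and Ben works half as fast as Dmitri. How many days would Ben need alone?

Let Dmitri's rate be r; then Ben's rate is (1/2)r, so together (1/2 + 1)r = (3/2)r = 1/30.
Thus r = 1/45 per day.
Dmitri alone: 45 days; Ben alone: 90 days.

90 days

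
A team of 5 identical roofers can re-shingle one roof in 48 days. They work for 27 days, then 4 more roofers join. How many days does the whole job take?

116/3 days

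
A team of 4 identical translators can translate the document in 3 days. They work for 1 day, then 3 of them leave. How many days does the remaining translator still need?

One translator does 1/12 of the job per day.
After 1 day with 4 translators, 1/3 is done (2/3 left).
With 1 translator the rate is 1/12, so the rest takes 2/3 ÷ 1/12 = 8 days.

8 days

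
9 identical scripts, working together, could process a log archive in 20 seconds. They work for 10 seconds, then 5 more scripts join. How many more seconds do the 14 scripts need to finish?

45/7 seconds

One script does 1/180 of the job per second.
After 10 seconds with 9 scripts, 1/2 is done (1/2 left).
With 14 scripts the rate is 14/180 = 7/90, so the rest takes 1/2 ÷ 7/90 = 45/7 seconds.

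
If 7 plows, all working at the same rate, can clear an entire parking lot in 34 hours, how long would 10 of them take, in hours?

Total work is 7·34 = 238 plow-hours.
With 10 plows: 238/10 = 119/5 hours.

119/5 hours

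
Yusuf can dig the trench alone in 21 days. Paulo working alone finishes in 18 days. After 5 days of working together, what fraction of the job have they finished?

Combined rate: 1/21 + 1/18 = (6 + 7)/126 = 13/126 per day.
In 5 days they complete 5·13/126 = 65/126 of the job.

65/126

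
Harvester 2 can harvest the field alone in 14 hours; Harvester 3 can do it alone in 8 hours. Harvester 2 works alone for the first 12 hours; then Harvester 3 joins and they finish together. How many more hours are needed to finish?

8/11 hours

In 12 hours Harvester 2 does 12/14 = 6/7 of the job, leaving 1/7.
Harvester 2 and Harvester 3 together work at 11/56 per hour, so finishing takes 1/7 ÷ 11/56 = 8/11 hours.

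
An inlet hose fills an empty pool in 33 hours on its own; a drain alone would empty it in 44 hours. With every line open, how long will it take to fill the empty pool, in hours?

Net rate = 1/33 − 1/44 = (4 − 3)/132 = 1/132 per hour.
Filling time = 1 ÷ (1/132) = 132 hours.

132 hours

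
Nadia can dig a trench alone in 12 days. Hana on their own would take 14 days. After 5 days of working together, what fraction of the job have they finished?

65/84

Combined rate: 1/12 + 1/14 = (7 + 6)/84 = 13/84 per day.
In 5 days they complete 5·13/84 = 65/84 of the job.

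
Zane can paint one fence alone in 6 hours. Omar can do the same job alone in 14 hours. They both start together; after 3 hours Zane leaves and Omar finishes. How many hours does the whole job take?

7 hours

In the first 3 hours the combined rate is 5/21, so 5/7 of the job is done, leaving 2/7.
After Zane leaves the rate is 1/14 per hour; the remaining 2/7 takes 4 hours.
Total = 3 + 4 = 7 hours.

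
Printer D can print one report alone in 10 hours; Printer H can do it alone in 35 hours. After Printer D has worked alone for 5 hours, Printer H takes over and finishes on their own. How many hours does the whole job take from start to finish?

45/2 hours

In 5 hours Printer D does 5/10 = 1/2 of the job, leaving 1/2.
Printer H works at 1/35 per hour, so finishing takes 1/2 ÷ 1/35 = 35/2 hours.
Total time = 5 + 35/2 = 45/2 hours.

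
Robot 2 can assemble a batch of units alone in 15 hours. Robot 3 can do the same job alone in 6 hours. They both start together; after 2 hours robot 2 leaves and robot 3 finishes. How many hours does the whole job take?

26/5 hours

In the first 2 hours the combined rate is 7/30, so 7/15 of the job is done, leaving 8/15.
After robot 2 leaves the rate is 1/6 per hour; the remaining 8/15 takes 16/5 hours.
Total = 2 + 16/5 = 26/5 hours.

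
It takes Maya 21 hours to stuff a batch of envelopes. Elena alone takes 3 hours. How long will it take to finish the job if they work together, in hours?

21/8 hours

Combined rate: 1/21 + 1/3 = (1 + 7)/21 = 8/21 per hour.
Time = 1 ÷ (8/21) = 21/8 hours.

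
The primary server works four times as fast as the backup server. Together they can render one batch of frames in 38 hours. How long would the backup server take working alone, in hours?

Let the backup server's rate be r; then the primary server's rate is 4r, so together (4 + 1)r = 5r = 1/38.
Thus r = 1/190 per hour.
The backup server alone: 190 hours; the primary server alone: 95/2 hours.

190 hours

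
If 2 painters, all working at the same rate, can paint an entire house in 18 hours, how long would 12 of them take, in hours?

Total work is 2·18 = 36 painter-hours.
With 12 painters: 36/12 = 3 hours.

3 hours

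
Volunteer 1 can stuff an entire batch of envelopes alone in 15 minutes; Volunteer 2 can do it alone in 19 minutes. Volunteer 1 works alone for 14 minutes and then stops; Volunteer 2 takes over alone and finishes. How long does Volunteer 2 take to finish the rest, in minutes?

19/15 minutes

In 14 minutes Volunteer 1 does 14/15 of the job, leaving 1/15.
Volunteer 2 works at 1/19 per minute, so finishing takes 1/15 ÷ 1/19 = 19/15 minutes.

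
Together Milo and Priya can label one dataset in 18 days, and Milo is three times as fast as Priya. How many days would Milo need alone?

24 days

Let Priya's rate be r; then Milo's rate is 3r, so together (3 + 1)r = 4r = 1/18.
Thus r = 1/72 per day.
Priya alone: 72 days; Milo alone: 24 days.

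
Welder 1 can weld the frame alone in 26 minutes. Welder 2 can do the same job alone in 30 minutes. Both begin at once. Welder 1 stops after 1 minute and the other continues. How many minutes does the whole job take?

In the first 1 minute the combined rate is 14/195, so 14/195 of the job is done, leaving 181/195.
After welder 1 leaves the rate is 1/30 per minute; the remaining 181/195 takes 362/13 minutes.
Total = 1 + 362/13 = 375/13 minutes.

375/13 minutes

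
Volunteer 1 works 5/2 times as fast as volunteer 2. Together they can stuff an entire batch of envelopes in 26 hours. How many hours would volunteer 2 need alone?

91 hours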